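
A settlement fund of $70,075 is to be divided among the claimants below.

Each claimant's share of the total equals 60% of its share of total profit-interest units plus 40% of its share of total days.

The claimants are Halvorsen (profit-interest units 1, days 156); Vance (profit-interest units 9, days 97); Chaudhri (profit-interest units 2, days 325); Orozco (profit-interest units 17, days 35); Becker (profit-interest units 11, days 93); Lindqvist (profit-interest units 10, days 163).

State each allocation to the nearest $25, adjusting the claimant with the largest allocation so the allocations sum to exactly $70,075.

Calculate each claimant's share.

Halvorsen: $5,875; Vance: $10,700; Chaudhri: $12,175; Orozco: $15,400; Becker: $12,250; Lindqvist: $13,675

Totals — profit-interest units 50, days 869.
Combined weights (60% profit-interest units + 40% days): Halvorsen 0.0838; Vance 0.1526; Chaudhri 0.1736; Orozco 0.2201; Becker 0.1748; Lindqvist 0.1950.
Unrounded shares: Halvorsen 5,872.75; Vance 10,696.88; Chaudhri 12,164.83; Orozco 15,424.24; Becker 12,249.66; Lindqvist 13,666.64.
After rounding ($25): Halvorsen $5,875; Vance $10,700; Chaudhri $12,175; Orozco $15,425; Becker $12,250; Lindqvist $13,675. Sum = $70,100.
Difference $70,075 − $70,100 = −$25 applied to largest allocation (Orozco): Orozco becomes $15,400.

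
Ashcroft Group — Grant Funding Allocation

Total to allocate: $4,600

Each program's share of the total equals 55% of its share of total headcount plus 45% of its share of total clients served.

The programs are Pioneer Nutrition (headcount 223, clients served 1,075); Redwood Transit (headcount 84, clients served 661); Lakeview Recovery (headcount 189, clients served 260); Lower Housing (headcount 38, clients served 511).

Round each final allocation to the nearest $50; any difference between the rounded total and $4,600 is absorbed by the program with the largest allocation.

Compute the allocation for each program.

Headcount total 534; clients served total 2,507.
Combined weights (55% headcount + 45% clients served): Pioneer Nutrition 0.4226; Redwood Transit 0.2052; Lakeview Recovery 0.2413; Lower Housing 0.1309.
Pro-rata amounts: Pioneer Nutrition 1,944.15; Redwood Transit 943.76; Lakeview Recovery 1,110.13; Lower Housing 601.96.
At nearest $50: Pioneer Nutrition $1,950; Redwood Transit $950; Lakeview Recovery $1,100; Lower Housing $600. Sum = $4,600.
No rounding difference to absorb.

Pioneer Nutrition: $1,950 | Redwood Transit: $950 | Lakeview Recovery: $1,100 | Lower Housing: $600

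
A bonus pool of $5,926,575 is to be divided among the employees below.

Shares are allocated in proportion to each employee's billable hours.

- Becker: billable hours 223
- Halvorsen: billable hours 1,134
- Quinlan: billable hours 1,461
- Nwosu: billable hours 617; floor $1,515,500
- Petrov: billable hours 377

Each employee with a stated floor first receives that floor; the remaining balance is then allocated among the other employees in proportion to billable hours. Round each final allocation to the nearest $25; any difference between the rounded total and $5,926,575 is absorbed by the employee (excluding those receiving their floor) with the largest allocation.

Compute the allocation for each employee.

Becker: $307,875 | Halvorsen: $1,565,625 | Quinlan: $2,017,075 | Nwosu: $1,515,500 | Petrov: $520,500

Fund the minimums — Nwosu $1,515,500. Residual $4,411,075.
Residual split over remaining billable hours 3,195: Becker 307,877.85 → $307,875; Halvorsen 1,565,620.99 → $1,565,625; Quinlan 2,017,083.12 → $2,017,075; Petrov 520,493.04 → $520,500.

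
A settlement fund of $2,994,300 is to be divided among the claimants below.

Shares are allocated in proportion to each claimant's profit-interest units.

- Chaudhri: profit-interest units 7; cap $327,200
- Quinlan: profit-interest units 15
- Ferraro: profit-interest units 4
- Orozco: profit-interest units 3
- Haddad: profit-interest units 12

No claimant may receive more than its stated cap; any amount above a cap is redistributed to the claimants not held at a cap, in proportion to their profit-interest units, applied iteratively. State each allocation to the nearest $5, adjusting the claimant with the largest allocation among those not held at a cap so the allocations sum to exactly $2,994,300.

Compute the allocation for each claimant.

Total profit-interest units = 41.
Pro-rata shares before constraints: Chaudhri 511,221.95; Quinlan 1,095,475.61; Ferraro 292,126.83; Orozco 219,095.12; Haddad 876,380.49.
Cap binds for Chaudhri ($327,200); residual $2,667,100 reallocated over remaining profit-interest units 34.
Remaining shares: Quinlan 1,176,661.76 → $1,176,660; Ferraro 313,776.47 → $313,775; Orozco 235,332.35 → $235,330; Haddad 941,329.41 → $941,330.
Rounding difference +$5 applied to Quinlan → $1,176,665.

Chaudhri: $327,200; Quinlan: $1,176,665; Ferraro: $313,775; Orozco: $235,330; Haddad: $941,330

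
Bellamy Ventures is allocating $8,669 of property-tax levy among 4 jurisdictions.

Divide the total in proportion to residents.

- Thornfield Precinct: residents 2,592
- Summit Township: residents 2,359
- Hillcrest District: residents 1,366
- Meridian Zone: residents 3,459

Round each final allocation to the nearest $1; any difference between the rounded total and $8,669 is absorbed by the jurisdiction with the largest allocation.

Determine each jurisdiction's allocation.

Residents total: 9,776.
Raw shares: Thornfield Precinct 2,592/9,776 × $8,669 = 2,298.49; Summit Township 2,359/9,776 × $8,669 = 2,091.88; Hillcrest District 1,366/9,776 × $8,669 = 1,211.32; Meridian Zone 3,459/9,776 × $8,669 = 3,067.31.
After rounding ($1): Thornfield Precinct $2,298; Summit Township $2,092; Hillcrest District $1,211; Meridian Zone $3,067. Sum = $8,668.
Difference $8,669 − $8,668 = +$1 applied to largest allocation (Meridian Zone): Meridian Zone becomes $3,068.

Thornfield Precinct: $2,298 · Summit Township: $2,092 · Hillcrest District: $1,211 · Meridian Zone: $3,068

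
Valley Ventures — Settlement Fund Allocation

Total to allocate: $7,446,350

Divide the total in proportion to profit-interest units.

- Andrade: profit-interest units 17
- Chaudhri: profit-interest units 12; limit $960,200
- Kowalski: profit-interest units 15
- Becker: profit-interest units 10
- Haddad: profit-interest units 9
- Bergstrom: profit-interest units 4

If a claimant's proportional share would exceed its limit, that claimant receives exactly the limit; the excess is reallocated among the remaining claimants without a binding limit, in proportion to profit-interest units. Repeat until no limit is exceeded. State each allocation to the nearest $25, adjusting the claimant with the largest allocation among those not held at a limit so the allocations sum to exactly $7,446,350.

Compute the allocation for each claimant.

Sum of profit-interest units: 67.
Proportional shares (ignoring caps): Andrade 1,889,372.39; Chaudhri 1,333,674.63; Kowalski 1,667,093.28; Becker 1,111,395.52; Haddad 1,000,255.97; Bergstrom 444,558.21.
Held at cap: Chaudhri ($960,200); residual $6,486,150 reallocated over remaining profit-interest units 55.
Redistributed shares: Andrade 2,004,810.00 → $2,004,800; Kowalski 1,768,950.00 → $1,768,950; Becker 1,179,300.00 → $1,179,300; Haddad 1,061,370.00 → $1,061,375; Bergstrom 471,720.00 → $471,725.

Andrade: $2,004,800; Chaudhri: $960,200; Kowalski: $1,768,950; Becker: $1,179,300; Haddad: $1,061,375; Bergstrom: $471,725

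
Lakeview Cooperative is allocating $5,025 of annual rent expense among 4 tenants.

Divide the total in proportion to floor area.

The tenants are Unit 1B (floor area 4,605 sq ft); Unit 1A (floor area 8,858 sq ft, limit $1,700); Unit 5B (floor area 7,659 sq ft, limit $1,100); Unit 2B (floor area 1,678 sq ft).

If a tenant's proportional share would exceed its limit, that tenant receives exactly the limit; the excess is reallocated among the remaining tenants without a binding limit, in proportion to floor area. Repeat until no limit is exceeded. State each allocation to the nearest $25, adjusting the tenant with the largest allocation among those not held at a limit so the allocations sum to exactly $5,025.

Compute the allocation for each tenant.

Unit 1B: $1,625 | Unit 1A: $1,700 | Unit 5B: $1,100 | Unit 2B: $600

Sum of floor area: 22,800.
Unconstrained shares: Unit 1B 1,014.92; Unit 1A 1,952.26; Unit 5B 1,688.00; Unit 2B 369.82.
Held at cap: Unit 1A ($1,700), Unit 5B ($1,100); balance $2,225 reallocated over remaining floor area 6,283.
Redistributed shares: Unit 1B 1,630.77 → $1,625; Unit 2B 594.23 → $600.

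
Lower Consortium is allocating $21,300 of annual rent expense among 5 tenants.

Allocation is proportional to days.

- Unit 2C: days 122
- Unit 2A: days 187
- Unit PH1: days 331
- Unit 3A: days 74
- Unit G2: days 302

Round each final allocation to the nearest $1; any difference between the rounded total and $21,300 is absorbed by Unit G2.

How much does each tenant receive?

Unit 2C: $2,558; Unit 2A: $3,920; Unit PH1: $6,939; Unit 3A: $1,551; Unit G2: $6,332

Combined days = 1,016.
Raw shares: Unit 2C 122/1,016 × $21,300 = 2,557.68; Unit 2A 187/1,016 × $21,300 = 3,920.37; Unit PH1 331/1,016 × $21,300 = 6,939.27; Unit 3A 74/1,016 × $21,300 = 1,551.38; Unit G2 302/1,016 × $21,300 = 6,331.30.
At nearest $1: Unit 2C $2,558; Unit 2A $3,920; Unit PH1 $6,939; Unit 3A $1,551; Unit G2 $6,331. Sum = $21,299.
Difference $21,300 − $21,299 = +$1 applied to Unit G2: Unit G2 becomes $6,332.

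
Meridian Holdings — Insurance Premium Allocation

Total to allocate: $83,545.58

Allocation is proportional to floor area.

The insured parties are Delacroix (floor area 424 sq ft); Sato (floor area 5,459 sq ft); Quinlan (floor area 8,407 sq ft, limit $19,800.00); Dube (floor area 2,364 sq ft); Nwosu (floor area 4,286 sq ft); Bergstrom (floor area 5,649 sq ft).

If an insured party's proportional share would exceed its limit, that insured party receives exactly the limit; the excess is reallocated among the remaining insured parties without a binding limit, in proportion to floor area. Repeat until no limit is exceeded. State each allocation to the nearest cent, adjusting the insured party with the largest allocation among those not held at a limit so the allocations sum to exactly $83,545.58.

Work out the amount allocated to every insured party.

Delacroix: $1,486.53; Sato: $19,139.10; Quinlan: $19,800.00; Dube: $8,288.12; Nwosu: $15,026.60; Bergstrom: $19,805.23

Total floor area = 26,589.
Unconstrained shares: Delacroix 1,332.2549; Sato 17,152.7820; Quinlan 26,415.7242; Dube 7,427.9496; Nwosu 13,467.0862; Bergstrom 17,749.7830.
Capped: Quinlan ($19,800.00); remaining pool $63,745.58 reallocated over remaining floor area 18,182.
Shares after redistribution: Delacroix 1,486.5321 → $1,486.53; Sato 19,139.1003 → $19,139.10; Dube 8,288.1174 → $8,288.12; Nwosu 15,026.5953 → $15,026.60; Bergstrom 19,805.2349 → $19,805.23.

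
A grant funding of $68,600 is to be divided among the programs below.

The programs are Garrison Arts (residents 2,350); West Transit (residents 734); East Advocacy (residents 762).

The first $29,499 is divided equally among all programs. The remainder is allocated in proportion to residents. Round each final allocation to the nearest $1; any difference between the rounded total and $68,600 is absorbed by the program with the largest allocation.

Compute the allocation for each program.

Garrison Arts: $33,725 | West Transit: $17,295 | East Advocacy: $17,580

First tranche $29,499 split equally: $9,833 each.
Remainder $39,101 by residents (total 3,846): Garrison Arts 23,891.67 → $23,892; West Transit 7,462.33 → $7,462; East Advocacy 7,747.00 → $7,747.
Totals: Garrison Arts $9,833 + $23,892 = $33,725; West Transit $9,833 + $7,462 = $17,295; East Advocacy $9,833 + $7,747 = $17,580.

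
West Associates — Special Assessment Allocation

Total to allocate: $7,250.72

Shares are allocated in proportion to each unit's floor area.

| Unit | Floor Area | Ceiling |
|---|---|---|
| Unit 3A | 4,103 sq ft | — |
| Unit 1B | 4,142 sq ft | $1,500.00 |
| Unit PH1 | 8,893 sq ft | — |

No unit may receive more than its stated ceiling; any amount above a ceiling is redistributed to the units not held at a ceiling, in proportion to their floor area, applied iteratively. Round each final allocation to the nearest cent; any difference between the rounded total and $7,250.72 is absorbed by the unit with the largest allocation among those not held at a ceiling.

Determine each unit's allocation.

Total floor area = 17,138.
Proportional shares (ignoring caps): Unit 3A 1,735.8912; Unit 1B 1,752.3913; Unit PH1 3,762.4374.
Capped: Unit 1B ($1,500.00); remaining pool $5,750.72 reallocated over remaining floor area 12,996.
Redistributed shares: Unit 3A 1,815.5743 → $1,815.57; Unit PH1 3,935.1457 → $3,935.15.

Unit 3A: $1,815.57 · Unit 1B: $1,500.00 · Unit PH1: $3,935.15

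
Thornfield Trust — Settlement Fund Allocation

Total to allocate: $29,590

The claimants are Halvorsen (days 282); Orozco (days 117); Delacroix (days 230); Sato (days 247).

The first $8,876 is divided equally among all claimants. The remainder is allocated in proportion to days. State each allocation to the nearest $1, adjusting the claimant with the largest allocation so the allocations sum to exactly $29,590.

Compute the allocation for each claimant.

First tranche $8,876 split equally: $2,219 each.
Remainder $20,714 by days (total 876): Halvorsen 6,668.21 → $6,668; Orozco 2,766.60 → $2,767; Delacroix 5,438.61 → $5,439; Sato 5,840.59 → $5,841.
Rounding difference −$1 on remainder applied to Halvorsen.
Totals: Halvorsen $2,219 + $6,667 = $8,886; Orozco $2,219 + $2,767 = $4,986; Delacroix $2,219 + $5,439 = $7,658; Sato $2,219 + $5,841 = $8,060.

Halvorsen: $8,886 · Orozco: $4,986 · Delacroix: $7,658 · Sato: $8,060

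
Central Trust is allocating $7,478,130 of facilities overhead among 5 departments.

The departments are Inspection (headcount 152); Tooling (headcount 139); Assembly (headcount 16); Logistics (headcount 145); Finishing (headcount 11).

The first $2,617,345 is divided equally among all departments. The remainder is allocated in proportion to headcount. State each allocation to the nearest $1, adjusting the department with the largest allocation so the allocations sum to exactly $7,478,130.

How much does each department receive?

First tranche $2,617,345 split equally: $523,469 each.
Remainder $4,860,785 by headcount (total 463): Inspection 1,595,765.27 → $1,595,765; Tooling 1,459,285.35 → $1,459,285; Assembly 167,975.29 → $167,975; Logistics 1,522,276.08 → $1,522,276; Finishing 115,483.01 → $115,483.
Rounding difference +$1 on remainder applied to Inspection.
Totals: Inspection $523,469 + $1,595,766 = $2,119,235; Tooling $523,469 + $1,459,285 = $1,982,754; Assembly $523,469 + $167,975 = $691,444; Logistics $523,469 + $1,522,276 = $2,045,745; Finishing $523,469 + $115,483 = $638,952.

Inspection: $2,119,235; Tooling: $1,982,754; Assembly: $691,444; Logistics: $2,045,745; Finishing: $638,952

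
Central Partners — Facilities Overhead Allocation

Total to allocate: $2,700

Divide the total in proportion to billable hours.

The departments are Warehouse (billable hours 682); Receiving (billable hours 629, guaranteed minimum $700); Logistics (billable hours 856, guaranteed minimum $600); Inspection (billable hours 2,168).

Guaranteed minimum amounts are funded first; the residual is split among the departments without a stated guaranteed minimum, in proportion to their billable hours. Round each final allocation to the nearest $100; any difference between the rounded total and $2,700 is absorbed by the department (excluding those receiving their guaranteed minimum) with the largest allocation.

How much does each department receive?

Warehouse: $300 | Receiving: $700 | Logistics: $600 | Inspection: $1,100

Guaranteed amounts: Receiving $700; Logistics $600. Balance $1,400.
Balance split over remaining billable hours 2,850: Warehouse 335.02 → $300; Inspection 1,064.98 → $1,100.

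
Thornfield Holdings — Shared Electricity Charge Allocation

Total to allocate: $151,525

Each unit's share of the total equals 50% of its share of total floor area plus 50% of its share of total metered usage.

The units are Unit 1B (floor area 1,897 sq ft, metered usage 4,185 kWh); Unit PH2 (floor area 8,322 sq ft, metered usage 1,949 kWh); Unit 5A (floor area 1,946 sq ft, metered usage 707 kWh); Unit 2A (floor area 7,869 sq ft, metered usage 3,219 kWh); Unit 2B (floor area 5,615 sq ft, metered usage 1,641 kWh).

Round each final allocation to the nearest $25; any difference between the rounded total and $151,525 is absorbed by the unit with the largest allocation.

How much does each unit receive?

Floor area total 25,649; metered usage total 11,701.
Blended shares (50% floor area + 50% metered usage): Unit 1B 0.2158; Unit PH2 0.2455; Unit 5A 0.0681; Unit 2A 0.2910; Unit 2B 0.1796.
Raw shares: Unit 1B 32,700.74; Unit PH2 37,201.21; Unit 5A 10,325.87; Unit 2A 44,086.22; Unit 2B 27,210.96.
Rounded to nearest $25: Unit 1B $32,700; Unit PH2 $37,200; Unit 5A $10,325; Unit 2A $44,075; Unit 2B $27,200. Sum = $151,500.
Difference $151,525 − $151,500 = +$25 applied to largest allocation (Unit 2A): Unit 2A becomes $44,100.

Unit 1B: $32,700 · Unit PH2: $37,200 · Unit 5A: $10,325 · Unit 2A: $44,100 · Unit 2B: $27,200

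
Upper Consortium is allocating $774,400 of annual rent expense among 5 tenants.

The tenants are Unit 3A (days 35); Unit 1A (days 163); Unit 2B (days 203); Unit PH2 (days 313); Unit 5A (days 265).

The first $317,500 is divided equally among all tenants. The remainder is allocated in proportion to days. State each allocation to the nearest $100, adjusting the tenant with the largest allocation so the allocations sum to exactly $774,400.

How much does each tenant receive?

Equal tier: $317,500 ÷ 5 = $63,500 apiece.
Remainder $456,900 by days (total 979): Unit 3A 16,334.53 → $16,300; Unit 1A 76,072.22 → $76,100; Unit 2B 94,740.25 → $94,700; Unit PH2 146,077.32 → $146,100; Unit 5A 123,675.69 → $123,700.
Totals: Unit 3A $63,500 + $16,300 = $79,800; Unit 1A $63,500 + $76,100 = $139,600; Unit 2B $63,500 + $94,700 = $158,200; Unit PH2 $63,500 + $146,100 = $209,600; Unit 5A $63,500 + $123,700 = $187,200.

Unit 3A: $79,800 · Unit 1A: $139,600 · Unit 2B: $158,200 · Unit PH2: $209,600 · Unit 5A: $187,200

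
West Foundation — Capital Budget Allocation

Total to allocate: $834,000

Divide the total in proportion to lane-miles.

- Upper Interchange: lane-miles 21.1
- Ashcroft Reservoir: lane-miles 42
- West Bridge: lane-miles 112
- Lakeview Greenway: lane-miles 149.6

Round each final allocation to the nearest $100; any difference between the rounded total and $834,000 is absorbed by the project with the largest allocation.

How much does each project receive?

Combined lane-miles = 324.7.
Unrounded shares: Upper Interchange 21.1/324.7 × $834,000 = 54,195.87; Ashcroft Reservoir 42/324.7 × $834,000 = 107,878.04; West Bridge 112/324.7 × $834,000 = 287,674.78; Lakeview Greenway 149.6/324.7 × $834,000 = 384,251.31.
After rounding ($100): Upper Interchange $54,200; Ashcroft Reservoir $107,900; West Bridge $287,700; Lakeview Greenway $384,300. Sum = $834,100.
Difference $834,000 − $834,100 = −$100 applied to largest allocation (Lakeview Greenway): Lakeview Greenway becomes $384,200.

Upper Interchange: $54,200 | Ashcroft Reservoir: $107,900 | West Bridge: $287,700 | Lakeview Greenway: $384,200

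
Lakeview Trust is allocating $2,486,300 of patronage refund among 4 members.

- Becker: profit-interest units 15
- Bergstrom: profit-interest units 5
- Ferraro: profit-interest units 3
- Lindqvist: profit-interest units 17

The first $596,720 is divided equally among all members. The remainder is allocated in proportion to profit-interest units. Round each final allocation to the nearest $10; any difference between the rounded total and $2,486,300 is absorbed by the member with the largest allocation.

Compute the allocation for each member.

Becker: $857,770; Bergstrom: $385,380; Ferraro: $290,900; Lindqvist: $952,250

$596,720 shared equally gives $149,180 per member.
Remainder $1,889,580 by profit-interest units (total 40): Becker 708,592.50 → $708,590; Bergstrom 236,197.50 → $236,200; Ferraro 141,718.50 → $141,720; Lindqvist 803,071.50 → $803,070.
Totals: Becker $149,180 + $708,590 = $857,770; Bergstrom $149,180 + $236,200 = $385,380; Ferraro $149,180 + $141,720 = $290,900; Lindqvist $149,180 + $803,070 = $952,250.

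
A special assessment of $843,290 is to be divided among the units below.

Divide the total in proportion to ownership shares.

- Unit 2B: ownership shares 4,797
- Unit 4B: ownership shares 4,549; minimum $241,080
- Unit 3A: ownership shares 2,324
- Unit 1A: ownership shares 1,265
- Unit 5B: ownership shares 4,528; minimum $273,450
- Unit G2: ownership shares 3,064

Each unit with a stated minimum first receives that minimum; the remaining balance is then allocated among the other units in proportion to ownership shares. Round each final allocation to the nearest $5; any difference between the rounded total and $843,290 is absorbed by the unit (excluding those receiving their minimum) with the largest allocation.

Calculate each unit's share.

Unit 2B: $137,735 · Unit 4B: $241,080 · Unit 3A: $66,730 · Unit 1A: $36,320 · Unit 5B: $273,450 · Unit G2: $87,975

Fund the minimums — Unit 4B $241,080; Unit 5B $273,450. Residual $328,760.
Residual split over remaining ownership shares 11,450: Unit 2B 137,734.65 → $137,735; Unit 3A 66,728.23 → $66,730; Unit 1A 36,321.52 → $36,320; Unit G2 87,975.60 → $87,975.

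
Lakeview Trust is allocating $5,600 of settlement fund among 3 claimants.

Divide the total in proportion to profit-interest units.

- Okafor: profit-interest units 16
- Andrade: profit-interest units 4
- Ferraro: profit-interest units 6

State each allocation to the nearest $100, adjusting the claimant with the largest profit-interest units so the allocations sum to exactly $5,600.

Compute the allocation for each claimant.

Okafor: $3,400; Andrade: $900; Ferraro: $1,300

Sum of profit-interest units: 16 + 4 + 6 = 26.
Unrounded shares: Okafor 3,446.15; Andrade 861.54; Ferraro 1,292.31.
Rounded to nearest $100: Okafor $3,400; Andrade $900; Ferraro $1,300. Sum = $5,600.
Rounded total matches; no reconciliation needed.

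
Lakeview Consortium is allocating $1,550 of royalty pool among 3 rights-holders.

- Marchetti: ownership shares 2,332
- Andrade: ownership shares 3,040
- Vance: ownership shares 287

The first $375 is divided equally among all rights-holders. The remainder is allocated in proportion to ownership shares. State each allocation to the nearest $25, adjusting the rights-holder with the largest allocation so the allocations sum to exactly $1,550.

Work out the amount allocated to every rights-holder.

First tranche $375 split equally: $125 each.
Remainder $1,175 by ownership shares (total 5,659): Marchetti 484.20 → $475; Andrade 631.21 → $625; Vance 59.59 → $50.
Rounding difference +$25 on remainder applied to Andrade.
Totals: Marchetti $125 + $475 = $600; Andrade $125 + $650 = $775; Vance $125 + $50 = $175.

Marchetti: $600 | Andrade: $775 | Vance: $175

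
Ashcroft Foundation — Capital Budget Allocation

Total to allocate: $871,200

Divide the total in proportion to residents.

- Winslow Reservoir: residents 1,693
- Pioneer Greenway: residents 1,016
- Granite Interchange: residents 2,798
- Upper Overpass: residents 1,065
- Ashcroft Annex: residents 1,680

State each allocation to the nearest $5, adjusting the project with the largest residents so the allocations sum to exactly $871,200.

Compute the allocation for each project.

Residents total: 1,693 + 1,016 + 2,798 + 1,065 + 1,680 = 8,252.
Proportional shares: Winslow Reservoir 178,737.47; Pioneer Greenway 107,263.60; Granite Interchange 295,397.19; Upper Overpass 112,436.74; Ashcroft Annex 177,365.00.
At nearest $5: Winslow Reservoir $178,735; Pioneer Greenway $107,265; Granite Interchange $295,395; Upper Overpass $112,435; Ashcroft Annex $177,365. Sum = $871,195.
Difference $871,200 − $871,195 = +$5 applied to largest residents (Granite Interchange): Granite Interchange becomes $295,400.

Winslow Reservoir: $178,735 | Pioneer Greenway: $107,265 | Granite Interchange: $295,400 | Upper Overpass: $112,435 | Ashcroft Annex: $177,365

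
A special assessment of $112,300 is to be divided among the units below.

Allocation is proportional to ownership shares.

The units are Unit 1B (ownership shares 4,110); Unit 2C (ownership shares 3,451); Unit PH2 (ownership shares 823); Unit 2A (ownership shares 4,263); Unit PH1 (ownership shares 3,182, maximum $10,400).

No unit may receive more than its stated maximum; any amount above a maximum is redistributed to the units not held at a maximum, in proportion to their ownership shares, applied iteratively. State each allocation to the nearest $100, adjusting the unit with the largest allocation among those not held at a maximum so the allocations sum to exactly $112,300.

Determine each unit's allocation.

Ownership shares total: 15,829.
Pro-rata shares before constraints: Unit 1B 29,158.70; Unit 2C 24,483.37; Unit PH2 5,838.83; Unit 2A 30,244.17; Unit PH1 22,574.93.
Held at cap: Unit PH1 ($10,400); balance $101,900 reallocated over remaining ownership shares 12,647.
Redistributed shares: Unit 1B 33,115.28 → $33,100; Unit 2C 27,805.56 → $27,800; Unit PH2 6,631.11 → $6,600; Unit 2A 34,348.04 → $34,300.
Rounding difference +$100 applied to Unit 2A → $34,400.

Unit 1B: $33,100 | Unit 2C: $27,800 | Unit PH2: $6,600 | Unit 2A: $34,400 | Unit PH1: $10,400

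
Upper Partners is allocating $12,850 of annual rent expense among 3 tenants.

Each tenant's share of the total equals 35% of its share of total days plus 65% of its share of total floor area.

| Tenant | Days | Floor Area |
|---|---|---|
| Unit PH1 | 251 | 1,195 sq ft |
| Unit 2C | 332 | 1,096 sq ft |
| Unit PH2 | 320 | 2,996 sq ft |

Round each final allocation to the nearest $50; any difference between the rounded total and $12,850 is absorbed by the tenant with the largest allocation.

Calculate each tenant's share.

Days total 903; floor area total 5,287.
Composite weights (35% days + 65% floor area): Unit PH1 0.2442; Unit 2C 0.2634; Unit PH2 0.4924.
Pro-rata amounts: Unit PH1 3,138.02; Unit 2C 3,385.05; Unit PH2 6,326.93.
After rounding ($50): Unit PH1 $3,150; Unit 2C $3,400; Unit PH2 $6,350. Sum = $12,900.
Difference $12,850 − $12,900 = −$50 applied to largest allocation (Unit PH2): Unit PH2 becomes $6,300.

Unit PH1: $3,150 | Unit 2C: $3,400 | Unit PH2: $6,300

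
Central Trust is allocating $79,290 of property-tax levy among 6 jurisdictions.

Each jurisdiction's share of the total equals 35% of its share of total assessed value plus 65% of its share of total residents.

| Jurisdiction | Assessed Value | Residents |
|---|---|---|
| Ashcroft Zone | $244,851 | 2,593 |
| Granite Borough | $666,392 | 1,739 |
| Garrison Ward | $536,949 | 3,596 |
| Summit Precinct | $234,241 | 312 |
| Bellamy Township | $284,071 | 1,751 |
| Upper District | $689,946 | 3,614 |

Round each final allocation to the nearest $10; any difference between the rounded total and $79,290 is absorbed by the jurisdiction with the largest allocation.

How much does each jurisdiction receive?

Assessed value total 2,656,450; residents total 13,605.
Combined weights (35% assessed value + 65% residents): Ashcroft Zone 0.1561; Granite Borough 0.1709; Garrison Ward 0.2426; Summit Precinct 0.0458; Bellamy Township 0.1211; Upper District 0.2636.
Proportional shares: Ashcroft Zone 12,380.73; Granite Borough 13,549.37; Garrison Ward 19,231.80; Summit Precinct 3,629.00; Bellamy Township 9,600.79; Upper District 20,898.32.
At nearest $10: Ashcroft Zone $12,380; Granite Borough $13,550; Garrison Ward $19,230; Summit Precinct $3,630; Bellamy Township $9,600; Upper District $20,900. Sum = $79,290.
Rounded total matches; no reconciliation needed.

Ashcroft Zone: $12,380 · Granite Borough: $13,550 · Garrison Ward: $19,230 · Summit Precinct: $3,630 · Bellamy Township: $9,600 · Upper District: $20,900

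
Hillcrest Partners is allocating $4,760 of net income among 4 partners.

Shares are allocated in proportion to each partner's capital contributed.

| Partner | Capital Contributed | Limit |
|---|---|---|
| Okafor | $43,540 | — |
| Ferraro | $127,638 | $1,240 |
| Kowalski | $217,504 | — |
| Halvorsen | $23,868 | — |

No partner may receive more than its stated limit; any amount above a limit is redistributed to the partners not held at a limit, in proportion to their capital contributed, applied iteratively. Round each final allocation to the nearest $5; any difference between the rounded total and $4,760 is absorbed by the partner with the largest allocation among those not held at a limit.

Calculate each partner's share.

Okafor: $540 · Ferraro: $1,240 · Kowalski: $2,685 · Halvorsen: $295

Capital contributed total: 412,550.
Proportional shares (ignoring caps): Okafor 502.36; Ferraro 1,472.69; Kowalski 2,509.56; Halvorsen 275.39.
Capped: Ferraro ($1,240); balance $3,520 reallocated over remaining capital contributed 284,912.
Redistributed shares: Okafor 537.92 → $540; Kowalski 2,687.19 → $2,685; Halvorsen 294.88 → $295.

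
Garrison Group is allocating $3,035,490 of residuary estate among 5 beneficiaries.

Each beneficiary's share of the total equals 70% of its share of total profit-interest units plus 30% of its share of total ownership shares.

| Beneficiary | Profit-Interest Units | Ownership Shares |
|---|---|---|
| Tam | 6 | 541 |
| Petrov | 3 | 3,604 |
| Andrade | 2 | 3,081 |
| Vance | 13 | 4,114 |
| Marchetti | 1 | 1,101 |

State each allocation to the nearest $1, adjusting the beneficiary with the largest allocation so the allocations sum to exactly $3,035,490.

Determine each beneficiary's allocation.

Tam: $549,562; Petrov: $518,784; Andrade: $395,508; Vance: $1,406,052; Marchetti: $165,584

Profit-interest units total 25; ownership shares total 12,441.
Blended shares (70% profit-interest units + 30% ownership shares): Tam 0.1810; Petrov 0.1709; Andrade 0.1303; Vance 0.4632; Marchetti 0.0545.
Pro-rata amounts: Tam 549,562.03; Petrov 518,784.05; Andrade 395,508.17; Vance 1,406,051.85; Marchetti 165,583.89.
Rounded to nearest $1: Tam $549,562; Petrov $518,784; Andrade $395,508; Vance $1,406,052; Marchetti $165,584. Sum = $3,035,490.
No rounding difference to absorb.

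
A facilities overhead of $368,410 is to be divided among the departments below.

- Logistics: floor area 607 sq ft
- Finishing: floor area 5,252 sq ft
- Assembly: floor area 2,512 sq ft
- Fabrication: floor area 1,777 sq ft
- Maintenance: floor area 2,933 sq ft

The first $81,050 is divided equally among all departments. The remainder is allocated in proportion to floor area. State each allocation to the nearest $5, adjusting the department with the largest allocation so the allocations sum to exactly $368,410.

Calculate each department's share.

Logistics: $29,545 · Finishing: $131,585 · Assembly: $71,395 · Fabrication: $55,245 · Maintenance: $80,640

First tranche $81,050 split equally: $16,210 each.
Remainder $287,360 by floor area (total 13,081): Logistics 13,334.42 → $13,335; Finishing 115,374.57 → $115,375; Assembly 55,182.96 → $55,185; Fabrication 39,036.67 → $39,035; Maintenance 64,431.38 → $64,430.
Totals: Logistics $16,210 + $13,335 = $29,545; Finishing $16,210 + $115,375 = $131,585; Assembly $16,210 + $55,185 = $71,395; Fabrication $16,210 + $39,035 = $55,245; Maintenance $16,210 + $64,430 = $80,640.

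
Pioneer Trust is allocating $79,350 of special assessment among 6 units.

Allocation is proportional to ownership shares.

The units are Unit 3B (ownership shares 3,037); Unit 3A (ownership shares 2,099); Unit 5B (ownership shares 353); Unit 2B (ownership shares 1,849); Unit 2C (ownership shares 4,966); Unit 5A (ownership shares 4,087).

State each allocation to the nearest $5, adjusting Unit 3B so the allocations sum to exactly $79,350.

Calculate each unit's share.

Combined ownership shares = 16,391.
Raw shares: Unit 3B 3,037/16,391 × $79,350 = 14,702.33; Unit 3A 2,099/16,391 × $79,350 = 10,161.41; Unit 5B 353/16,391 × $79,350 = 1,708.90; Unit 2B 1,849/16,391 × $79,350 = 8,951.14; Unit 2C 4,966/16,391 × $79,350 = 24,040.76; Unit 5A 4,087/16,391 × $79,350 = 19,785.46.
After rounding ($5): Unit 3B $14,700; Unit 3A $10,160; Unit 5B $1,710; Unit 2B $8,950; Unit 2C $24,040; Unit 5A $19,785. Sum = $79,345.
Difference $79,350 − $79,345 = +$5 applied to Unit 3B: Unit 3B becomes $14,705.

Unit 3B: $14,705 · Unit 3A: $10,160 · Unit 5B: $1,710 · Unit 2B: $8,950 · Unit 2C: $24,040 · Unit 5A: $19,785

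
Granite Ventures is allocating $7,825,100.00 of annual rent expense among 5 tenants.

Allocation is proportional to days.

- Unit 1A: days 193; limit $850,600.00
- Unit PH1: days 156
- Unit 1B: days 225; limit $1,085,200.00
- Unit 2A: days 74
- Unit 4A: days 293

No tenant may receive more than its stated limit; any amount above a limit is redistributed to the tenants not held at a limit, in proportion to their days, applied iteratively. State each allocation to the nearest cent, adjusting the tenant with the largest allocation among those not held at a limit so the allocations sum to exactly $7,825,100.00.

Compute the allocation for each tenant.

Unit 1A: $850,600.00 | Unit PH1: $1,756,655.45 | Unit 1B: $1,085,200.00 | Unit 2A: $833,285.28 | Unit 4A: $3,299,359.27

Days total: 941.
Proportional shares (ignoring caps): Unit 1A 1,604,935.4942; Unit PH1 1,297,253.5600; Unit 1B 1,871,038.7885; Unit 2A 615,363.8682; Unit 4A 2,436,508.2891.
Capped: Unit 1A ($850,600.00), Unit 1B ($1,085,200.00); remaining pool $5,889,300.00 reallocated over remaining days 523.
Shares after redistribution: Unit PH1 1,756,655.4493 → $1,756,655.45; Unit 2A 833,285.2772 → $833,285.28; Unit 4A 3,299,359.2734 → $3,299,359.27.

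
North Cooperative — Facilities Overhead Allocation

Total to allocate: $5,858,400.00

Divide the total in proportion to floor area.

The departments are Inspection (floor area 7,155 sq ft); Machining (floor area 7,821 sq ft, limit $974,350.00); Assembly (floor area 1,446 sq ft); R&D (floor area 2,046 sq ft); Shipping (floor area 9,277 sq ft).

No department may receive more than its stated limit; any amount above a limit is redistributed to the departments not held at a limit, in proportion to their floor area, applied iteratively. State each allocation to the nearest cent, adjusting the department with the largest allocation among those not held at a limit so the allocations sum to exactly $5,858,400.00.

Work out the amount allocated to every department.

Inspection: $1,753,933.84; Machining: $974,350.00; Assembly: $354,463.78; R&D: $501,544.18; Shipping: $2,274,108.20

Floor area total: 27,745.
Pro-rata shares before constraints: Inspection 1,510,789.4035; Machining 1,651,416.3417; Assembly 305,325.1541; R&D 432,016.0894; Shipping 1,958,853.0114.
Capped: Machining ($974,350.00); balance $4,884,050.00 reallocated over remaining floor area 19,924.
Shares after redistribution: Inspection 1,753,933.8361 → $1,753,933.84; Assembly 354,463.7774 → $354,463.78; R&D 501,544.1829 → $501,544.18; Shipping 2,274,108.2037 → $2,274,108.20.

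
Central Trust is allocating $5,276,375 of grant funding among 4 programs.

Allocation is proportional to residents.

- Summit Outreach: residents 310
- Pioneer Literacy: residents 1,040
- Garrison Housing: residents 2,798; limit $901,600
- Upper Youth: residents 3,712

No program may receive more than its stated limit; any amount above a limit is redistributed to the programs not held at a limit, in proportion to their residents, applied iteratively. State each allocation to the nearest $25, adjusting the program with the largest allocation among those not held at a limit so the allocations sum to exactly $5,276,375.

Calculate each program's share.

Sum of residents: 7,860.
Unconstrained shares: Summit Outreach 208,101.30; Pioneer Literacy 698,146.31; Garrison Housing 1,878,282.09; Upper Youth 2,491,845.29.
Cap binds for Garrison Housing ($901,600); remaining pool $4,374,775 reallocated over remaining residents 5,062.
Remaining shares: Summit Outreach 267,913.92 → $267,925; Pioneer Literacy 898,807.98 → $898,800; Upper Youth 3,208,053.10 → $3,208,050.

Summit Outreach: $267,925; Pioneer Literacy: $898,800; Garrison Housing: $901,600; Upper Youth: $3,208,050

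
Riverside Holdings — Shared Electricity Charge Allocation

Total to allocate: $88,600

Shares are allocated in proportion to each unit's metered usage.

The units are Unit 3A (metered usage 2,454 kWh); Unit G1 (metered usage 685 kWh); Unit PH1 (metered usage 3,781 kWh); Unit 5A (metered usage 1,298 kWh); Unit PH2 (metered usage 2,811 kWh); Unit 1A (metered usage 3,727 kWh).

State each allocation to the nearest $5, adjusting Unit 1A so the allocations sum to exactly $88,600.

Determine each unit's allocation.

Total metered usage = 14,756.
Unrounded shares: Unit 3A 2,454/14,756 × $88,600 = 14,734.64; Unit G1 685/14,756 × $88,600 = 4,112.97; Unit PH1 3,781/14,756 × $88,600 = 22,702.40; Unit 5A 1,298/14,756 × $88,600 = 7,793.63; Unit PH2 2,811/14,756 × $88,600 = 16,878.19; Unit 1A 3,727/14,756 × $88,600 = 22,378.16.
After rounding ($5): Unit 3A $14,735; Unit G1 $4,115; Unit PH1 $22,700; Unit 5A $7,795; Unit PH2 $16,880; Unit 1A $22,380. Sum = $88,605.
Difference $88,600 − $88,605 = −$5 applied to Unit 1A: Unit 1A becomes $22,375.

Unit 3A: $14,735; Unit G1: $4,115; Unit PH1: $22,700; Unit 5A: $7,795; Unit PH2: $16,880; Unit 1A: $22,375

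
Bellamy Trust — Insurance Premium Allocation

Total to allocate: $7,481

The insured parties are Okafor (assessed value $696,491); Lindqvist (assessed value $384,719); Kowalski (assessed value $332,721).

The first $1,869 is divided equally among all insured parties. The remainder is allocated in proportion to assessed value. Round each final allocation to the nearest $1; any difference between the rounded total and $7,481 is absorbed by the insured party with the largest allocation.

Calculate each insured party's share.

$1,869 shared equally gives $623 per insured party.
Remainder $5,612 by assessed value (total 1,413,931): Okafor 2,764.43 → $2,764; Lindqvist 1,526.98 → $1,527; Kowalski 1,320.60 → $1,321.
Totals: Okafor $623 + $2,764 = $3,387; Lindqvist $623 + $1,527 = $2,150; Kowalski $623 + $1,321 = $1,944.

Okafor: $3,387; Lindqvist: $2,150; Kowalski: $1,944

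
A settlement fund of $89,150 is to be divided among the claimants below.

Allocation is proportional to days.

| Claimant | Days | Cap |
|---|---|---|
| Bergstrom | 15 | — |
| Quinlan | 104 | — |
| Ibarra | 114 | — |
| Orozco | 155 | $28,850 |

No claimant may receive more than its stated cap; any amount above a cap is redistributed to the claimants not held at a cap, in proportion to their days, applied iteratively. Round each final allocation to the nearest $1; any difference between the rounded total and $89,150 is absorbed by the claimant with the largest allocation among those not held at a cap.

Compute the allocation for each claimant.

Bergstrom: $3,882; Quinlan: $26,915; Ibarra: $29,503; Orozco: $28,850

Combined days = 388.
Pro-rata shares before constraints: Bergstrom 3,446.52; Quinlan 23,895.88; Ibarra 26,193.56; Orozco 35,614.05.
Capped: Orozco ($28,850); residual $60,300 reallocated over remaining days 233.
Redistributed shares: Bergstrom 3,881.97 → $3,882; Quinlan 26,915.02 → $26,915; Ibarra 29,503.00 → $29,503.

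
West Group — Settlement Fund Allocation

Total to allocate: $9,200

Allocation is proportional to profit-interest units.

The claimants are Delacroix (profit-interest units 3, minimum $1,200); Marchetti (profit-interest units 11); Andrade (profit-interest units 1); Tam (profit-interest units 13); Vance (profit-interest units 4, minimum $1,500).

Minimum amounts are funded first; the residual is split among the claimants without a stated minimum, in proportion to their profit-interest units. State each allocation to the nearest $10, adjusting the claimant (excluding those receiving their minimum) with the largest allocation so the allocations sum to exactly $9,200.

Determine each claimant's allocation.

Fund the minimums — Delacroix $1,200; Vance $1,500. Remaining pool $6,500.
Remaining pool split over remaining profit-interest units 25: Marchetti 2,860.00 → $2,860; Andrade 260.00 → $260; Tam 3,380.00 → $3,380.

Delacroix: $1,200 | Marchetti: $2,860 | Andrade: $260 | Tam: $3,380 | Vance: $1,500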